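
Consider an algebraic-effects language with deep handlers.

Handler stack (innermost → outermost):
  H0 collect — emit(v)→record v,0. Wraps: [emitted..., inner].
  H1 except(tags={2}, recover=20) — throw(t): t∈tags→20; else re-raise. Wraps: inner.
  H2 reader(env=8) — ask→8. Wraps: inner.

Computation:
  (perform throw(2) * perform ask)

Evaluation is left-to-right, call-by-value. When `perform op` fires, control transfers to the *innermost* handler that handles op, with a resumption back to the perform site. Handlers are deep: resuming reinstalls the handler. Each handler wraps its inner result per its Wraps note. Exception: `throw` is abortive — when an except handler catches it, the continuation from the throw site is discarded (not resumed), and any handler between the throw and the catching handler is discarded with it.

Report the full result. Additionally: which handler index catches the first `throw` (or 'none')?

Answer: 20 ; first throw caught by: H1

Evaluation trace:
throw(2) @ H1 caught ⇒ 20
H2 returns 20
= 20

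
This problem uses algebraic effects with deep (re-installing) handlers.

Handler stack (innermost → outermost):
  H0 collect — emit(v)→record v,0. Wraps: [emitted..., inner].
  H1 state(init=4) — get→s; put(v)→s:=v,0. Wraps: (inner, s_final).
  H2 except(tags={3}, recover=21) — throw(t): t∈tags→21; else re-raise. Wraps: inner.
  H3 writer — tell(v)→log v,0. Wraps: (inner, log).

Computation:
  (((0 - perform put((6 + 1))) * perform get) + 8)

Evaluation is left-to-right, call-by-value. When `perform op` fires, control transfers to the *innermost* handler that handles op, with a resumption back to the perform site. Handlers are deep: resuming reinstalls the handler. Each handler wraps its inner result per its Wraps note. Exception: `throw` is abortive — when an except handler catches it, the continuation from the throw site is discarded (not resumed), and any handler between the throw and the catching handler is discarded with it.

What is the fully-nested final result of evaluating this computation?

Evaluation trace:
put(7) @ H1 ⇒ s:=7
get @ H1 ⇒ 7
H0 returns [8]
H1 returns ([8], 7)
H2 returns ([8], 7)
H3 returns (([8], 7), ())
= (([8], 7), ())

Answer: (([8], 7), ())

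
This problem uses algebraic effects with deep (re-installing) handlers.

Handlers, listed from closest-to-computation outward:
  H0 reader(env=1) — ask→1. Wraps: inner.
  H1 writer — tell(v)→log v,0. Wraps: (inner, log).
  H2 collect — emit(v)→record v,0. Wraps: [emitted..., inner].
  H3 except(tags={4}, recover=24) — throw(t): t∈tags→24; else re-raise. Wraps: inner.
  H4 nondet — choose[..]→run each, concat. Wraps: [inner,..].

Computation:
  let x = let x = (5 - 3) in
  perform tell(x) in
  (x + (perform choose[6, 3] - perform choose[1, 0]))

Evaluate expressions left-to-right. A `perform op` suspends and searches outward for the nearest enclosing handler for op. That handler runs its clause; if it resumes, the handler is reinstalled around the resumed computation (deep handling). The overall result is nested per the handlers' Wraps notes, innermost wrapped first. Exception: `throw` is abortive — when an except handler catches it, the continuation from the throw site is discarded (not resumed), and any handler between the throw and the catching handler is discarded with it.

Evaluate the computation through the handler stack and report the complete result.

Evaluation trace:
tell(2) @ H1 ⇒ log+=2
choose[6, 3] @ H4
  branch[0] choose=6:
    choose[1, 0] @ H4
      branch[0] choose=1:
        H0 returns 5
        H1 returns (5, (2))
        H2 returns [(5, (2))]
        H3 returns [(5, (2))]
        H4 returns [[(5, (2))]]
      branch[1] choose=0:
        H0 returns 6
        H1 returns (6, (2))
        H2 returns [(6, (2))]
        H3 returns [(6, (2))]
        H4 returns [[(6, (2))]]
  branch[1] choose=3:
    choose[1, 0] @ H4
      branch[0] choose=1:
        H0 returns 2
        H1 returns (2, (2))
        H2 returns [(2, (2))]
        H3 returns [(2, (2))]
        H4 returns [[(2, (2))]]
      branch[1] choose=0:
        H0 returns 3
        H1 returns (3, (2))
        H2 returns [(3, (2))]
        H3 returns [(3, (2))]
        H4 returns [[(3, (2))]]
= [[(5, (2))], [(6, (2))], [(2, (2))], [(3, (2))]]

Answer: [[(5, (2))], [(6, (2))], [(2, (2))], [(3, (2))]]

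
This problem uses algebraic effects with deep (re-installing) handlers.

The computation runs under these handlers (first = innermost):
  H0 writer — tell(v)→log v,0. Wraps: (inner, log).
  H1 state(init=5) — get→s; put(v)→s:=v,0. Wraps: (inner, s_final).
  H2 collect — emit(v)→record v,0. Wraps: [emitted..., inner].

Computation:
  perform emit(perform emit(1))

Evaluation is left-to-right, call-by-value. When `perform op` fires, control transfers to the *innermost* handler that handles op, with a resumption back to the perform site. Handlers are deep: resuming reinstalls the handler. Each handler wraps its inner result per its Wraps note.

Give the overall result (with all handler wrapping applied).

Working:
emit(1) @ H2 ⇒ out+=1
emit(0) @ H2 ⇒ out+=0
H0 returns (0, ())
H1 returns ((0, ()), 5)
H2 returns [1, 0, ((0, ()), 5)]
= [1, 0, ((0, ()), 5)]

Answer: [1, 0, ((0, ()), 5)]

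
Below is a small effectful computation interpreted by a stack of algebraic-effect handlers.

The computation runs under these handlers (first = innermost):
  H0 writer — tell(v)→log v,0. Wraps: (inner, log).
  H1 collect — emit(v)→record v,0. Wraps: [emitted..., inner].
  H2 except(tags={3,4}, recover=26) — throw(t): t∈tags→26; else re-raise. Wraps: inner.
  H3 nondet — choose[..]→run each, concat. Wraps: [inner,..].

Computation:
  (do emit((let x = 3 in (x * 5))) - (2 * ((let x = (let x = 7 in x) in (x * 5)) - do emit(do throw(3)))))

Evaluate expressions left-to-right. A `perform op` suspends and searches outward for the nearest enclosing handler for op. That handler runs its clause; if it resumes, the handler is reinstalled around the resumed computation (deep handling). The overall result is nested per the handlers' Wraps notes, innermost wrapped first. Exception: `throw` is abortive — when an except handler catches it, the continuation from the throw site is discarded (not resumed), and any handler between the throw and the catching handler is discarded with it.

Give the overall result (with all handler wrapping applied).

Answer: [26]

Evaluation trace:
emit(15) @ H1 ⇒ out+=15
throw(3) @ H2 caught ⇒ 26
H3 returns [26]
= [26]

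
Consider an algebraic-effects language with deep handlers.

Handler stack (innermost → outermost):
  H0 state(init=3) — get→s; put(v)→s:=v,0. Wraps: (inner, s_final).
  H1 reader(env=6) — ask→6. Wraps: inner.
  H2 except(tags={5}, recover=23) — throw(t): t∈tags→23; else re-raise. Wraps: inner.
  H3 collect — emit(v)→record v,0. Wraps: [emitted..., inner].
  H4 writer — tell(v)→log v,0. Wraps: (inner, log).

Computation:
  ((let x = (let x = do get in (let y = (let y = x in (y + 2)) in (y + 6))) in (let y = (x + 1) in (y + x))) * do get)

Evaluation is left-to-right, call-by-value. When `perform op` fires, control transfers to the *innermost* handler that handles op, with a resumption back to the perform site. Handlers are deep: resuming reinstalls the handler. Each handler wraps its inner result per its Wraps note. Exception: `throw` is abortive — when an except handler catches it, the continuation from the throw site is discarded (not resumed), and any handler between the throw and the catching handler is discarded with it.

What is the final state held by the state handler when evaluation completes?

Working:
get @ H0 ⇒ 3
get @ H0 ⇒ 3
H0 returns (69, 3)
H1 returns (69, 3)
H2 returns (69, 3)
H3 returns [(69, 3)]
H4 returns ([(69, 3)], ())
= ([(69, 3)], ())

Answer: 3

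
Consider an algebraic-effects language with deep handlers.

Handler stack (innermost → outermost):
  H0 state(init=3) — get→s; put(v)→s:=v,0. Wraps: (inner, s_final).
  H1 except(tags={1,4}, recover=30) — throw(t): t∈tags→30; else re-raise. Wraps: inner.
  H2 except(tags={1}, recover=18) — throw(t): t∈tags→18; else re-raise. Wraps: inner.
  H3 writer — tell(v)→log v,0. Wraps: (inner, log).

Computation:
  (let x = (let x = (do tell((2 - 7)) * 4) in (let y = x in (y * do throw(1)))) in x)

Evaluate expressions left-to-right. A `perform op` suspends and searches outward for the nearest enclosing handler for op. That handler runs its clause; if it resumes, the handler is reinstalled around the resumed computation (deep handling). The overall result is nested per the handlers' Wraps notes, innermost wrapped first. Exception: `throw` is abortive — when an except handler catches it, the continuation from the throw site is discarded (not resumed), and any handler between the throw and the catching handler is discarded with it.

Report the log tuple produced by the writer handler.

Working:
tell(-5) @ H3 ⇒ log+=-5
throw(1) @ H1 caught ⇒ 30
H2 returns 30
H3 returns (30, (-5))
= (30, (-5))

Answer: (-5)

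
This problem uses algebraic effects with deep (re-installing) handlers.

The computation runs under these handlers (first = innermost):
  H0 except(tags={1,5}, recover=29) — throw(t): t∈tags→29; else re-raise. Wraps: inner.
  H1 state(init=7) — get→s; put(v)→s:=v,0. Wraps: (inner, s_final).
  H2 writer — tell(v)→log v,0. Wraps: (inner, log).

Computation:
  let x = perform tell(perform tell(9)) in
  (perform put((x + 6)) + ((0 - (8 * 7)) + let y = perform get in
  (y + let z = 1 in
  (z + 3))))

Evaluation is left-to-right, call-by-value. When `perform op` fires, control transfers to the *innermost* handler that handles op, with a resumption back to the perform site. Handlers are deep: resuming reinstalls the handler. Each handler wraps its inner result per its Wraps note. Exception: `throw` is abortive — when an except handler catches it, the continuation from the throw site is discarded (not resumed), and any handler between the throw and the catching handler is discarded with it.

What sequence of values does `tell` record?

Answer: (9, 0)

Evaluation trace:
tell(9) @ H2 ⇒ log+=9
tell(0) @ H2 ⇒ log+=0
put(6) @ H1 ⇒ s:=6
get @ H1 ⇒ 6
H0 returns -46
H1 returns (-46, 6)
H2 returns ((-46, 6), (9, 0))
= ((-46, 6), (9, 0))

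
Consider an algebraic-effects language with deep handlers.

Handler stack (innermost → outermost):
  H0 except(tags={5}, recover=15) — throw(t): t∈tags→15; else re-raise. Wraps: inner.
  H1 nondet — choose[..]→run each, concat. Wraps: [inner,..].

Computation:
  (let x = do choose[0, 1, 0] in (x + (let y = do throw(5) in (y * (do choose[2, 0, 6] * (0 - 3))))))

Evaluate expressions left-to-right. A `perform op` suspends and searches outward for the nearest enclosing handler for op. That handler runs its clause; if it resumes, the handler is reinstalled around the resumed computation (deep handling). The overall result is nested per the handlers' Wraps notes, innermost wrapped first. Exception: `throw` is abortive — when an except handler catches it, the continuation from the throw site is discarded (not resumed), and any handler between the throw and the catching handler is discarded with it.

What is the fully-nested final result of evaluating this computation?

Step-by-step:
choose[0, 1, 0] @ H1
  branch[0] choose=0:
    throw(5) @ H0 caught ⇒ 15
    H1 returns [15]
  branch[1] choose=1:
    throw(5) @ H0 caught ⇒ 15
    H1 returns [15]
  branch[2] choose=0:
    throw(5) @ H0 caught ⇒ 15
    H1 returns [15]
= [15, 15, 15]

Answer: [15, 15, 15]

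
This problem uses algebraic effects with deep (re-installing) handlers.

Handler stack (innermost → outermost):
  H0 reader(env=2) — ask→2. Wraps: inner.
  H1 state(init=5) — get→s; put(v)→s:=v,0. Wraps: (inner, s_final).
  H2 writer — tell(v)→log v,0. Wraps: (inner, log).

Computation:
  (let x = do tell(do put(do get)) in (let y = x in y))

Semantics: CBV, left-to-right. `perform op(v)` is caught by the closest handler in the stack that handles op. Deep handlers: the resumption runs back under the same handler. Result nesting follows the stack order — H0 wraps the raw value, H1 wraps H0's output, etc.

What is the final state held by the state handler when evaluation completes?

Step-by-step:
get @ H1 ⇒ 5
put(5) @ H1 ⇒ s:=5
tell(0) @ H2 ⇒ log+=0
H0 returns 0
H1 returns (0, 5)
H2 returns ((0, 5), (0))
= ((0, 5), (0))

Answer: 5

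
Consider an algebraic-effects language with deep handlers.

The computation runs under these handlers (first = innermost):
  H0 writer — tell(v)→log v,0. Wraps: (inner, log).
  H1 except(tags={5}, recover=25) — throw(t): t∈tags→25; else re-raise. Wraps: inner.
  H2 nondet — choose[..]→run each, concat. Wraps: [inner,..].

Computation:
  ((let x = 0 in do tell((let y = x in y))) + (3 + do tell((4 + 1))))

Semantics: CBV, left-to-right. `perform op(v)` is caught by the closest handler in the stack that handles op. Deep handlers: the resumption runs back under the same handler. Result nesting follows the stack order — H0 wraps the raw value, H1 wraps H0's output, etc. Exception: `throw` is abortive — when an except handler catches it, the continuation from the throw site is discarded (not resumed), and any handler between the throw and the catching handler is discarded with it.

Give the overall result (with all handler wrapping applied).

Working:
tell(0) @ H0 ⇒ log+=0
tell(5) @ H0 ⇒ log+=5
H0 returns (3, (0, 5))
H1 returns (3, (0, 5))
H2 returns [(3, (0, 5))]
= [(3, (0, 5))]

Answer: [(3, (0, 5))]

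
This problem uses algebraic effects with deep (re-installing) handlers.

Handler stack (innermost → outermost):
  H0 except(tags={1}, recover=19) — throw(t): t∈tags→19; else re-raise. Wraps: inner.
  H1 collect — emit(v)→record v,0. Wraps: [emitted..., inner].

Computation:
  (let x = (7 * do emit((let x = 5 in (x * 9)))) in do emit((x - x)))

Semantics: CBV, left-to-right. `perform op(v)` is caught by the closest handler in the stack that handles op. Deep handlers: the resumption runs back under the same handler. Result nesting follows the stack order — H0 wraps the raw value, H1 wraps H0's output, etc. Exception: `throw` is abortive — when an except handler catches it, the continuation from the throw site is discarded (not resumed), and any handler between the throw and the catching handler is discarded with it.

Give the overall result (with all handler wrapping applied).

Step-by-step:
emit(45) @ H1 ⇒ out+=45
emit(0) @ H1 ⇒ out+=0
H0 returns 0
H1 returns [45, 0, 0]
= [45, 0, 0]

Answer: [45, 0, 0]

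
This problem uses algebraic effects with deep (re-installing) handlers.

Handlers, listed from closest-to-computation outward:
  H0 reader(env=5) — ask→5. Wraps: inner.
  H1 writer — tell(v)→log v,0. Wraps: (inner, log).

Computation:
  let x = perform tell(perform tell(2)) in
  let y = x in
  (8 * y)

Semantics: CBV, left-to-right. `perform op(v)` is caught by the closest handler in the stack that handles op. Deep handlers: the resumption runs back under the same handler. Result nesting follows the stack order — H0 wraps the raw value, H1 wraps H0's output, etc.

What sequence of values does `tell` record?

Answer: (2, 0)

Evaluation trace:
tell(2) @ H1 ⇒ log+=2
tell(0) @ H1 ⇒ log+=0
H0 returns 0
H1 returns (0, (2, 0))
= (0, (2, 0))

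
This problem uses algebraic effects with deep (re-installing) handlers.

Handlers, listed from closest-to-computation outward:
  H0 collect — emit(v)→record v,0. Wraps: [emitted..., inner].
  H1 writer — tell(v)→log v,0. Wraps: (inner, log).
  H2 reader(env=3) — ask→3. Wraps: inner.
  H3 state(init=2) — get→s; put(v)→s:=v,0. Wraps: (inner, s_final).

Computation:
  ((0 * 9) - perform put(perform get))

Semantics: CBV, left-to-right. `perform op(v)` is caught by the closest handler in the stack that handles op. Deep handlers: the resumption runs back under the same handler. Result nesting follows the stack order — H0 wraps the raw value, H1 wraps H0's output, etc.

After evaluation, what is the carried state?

Step-by-step:
get @ H3 ⇒ 2
put(2) @ H3 ⇒ s:=2
H0 returns [0]
H1 returns ([0], ())
H2 returns ([0], ())
H3 returns (([0], ()), 2)
= (([0], ()), 2)

Answer: 2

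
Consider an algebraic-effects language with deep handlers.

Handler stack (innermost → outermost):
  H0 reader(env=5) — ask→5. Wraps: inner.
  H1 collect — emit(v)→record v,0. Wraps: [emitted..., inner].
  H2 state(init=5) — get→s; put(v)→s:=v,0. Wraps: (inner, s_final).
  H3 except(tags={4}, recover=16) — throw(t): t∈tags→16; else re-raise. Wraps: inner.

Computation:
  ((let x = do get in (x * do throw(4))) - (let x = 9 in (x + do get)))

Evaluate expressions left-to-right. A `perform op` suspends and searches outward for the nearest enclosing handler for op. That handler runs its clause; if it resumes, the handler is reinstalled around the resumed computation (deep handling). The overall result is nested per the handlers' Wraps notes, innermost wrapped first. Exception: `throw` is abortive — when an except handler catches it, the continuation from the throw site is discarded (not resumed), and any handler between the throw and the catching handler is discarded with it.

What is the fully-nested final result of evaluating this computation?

Answer: 16

Step-by-step:
get @ H2 ⇒ 5
throw(4) @ H3 caught ⇒ 16
= 16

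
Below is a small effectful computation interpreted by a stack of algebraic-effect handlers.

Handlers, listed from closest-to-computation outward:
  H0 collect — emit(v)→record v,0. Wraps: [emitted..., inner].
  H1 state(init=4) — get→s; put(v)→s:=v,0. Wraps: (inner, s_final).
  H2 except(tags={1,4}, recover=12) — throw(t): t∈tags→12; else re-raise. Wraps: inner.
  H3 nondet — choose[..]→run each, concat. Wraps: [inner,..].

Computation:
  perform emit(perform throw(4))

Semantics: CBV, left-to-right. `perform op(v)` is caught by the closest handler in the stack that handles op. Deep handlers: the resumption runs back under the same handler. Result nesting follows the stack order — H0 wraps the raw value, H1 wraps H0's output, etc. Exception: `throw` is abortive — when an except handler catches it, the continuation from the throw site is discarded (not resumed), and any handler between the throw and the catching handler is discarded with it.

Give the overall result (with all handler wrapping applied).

Answer: [12]

Evaluation trace:
throw(4) @ H2 caught ⇒ 12
H3 returns [12]
= [12]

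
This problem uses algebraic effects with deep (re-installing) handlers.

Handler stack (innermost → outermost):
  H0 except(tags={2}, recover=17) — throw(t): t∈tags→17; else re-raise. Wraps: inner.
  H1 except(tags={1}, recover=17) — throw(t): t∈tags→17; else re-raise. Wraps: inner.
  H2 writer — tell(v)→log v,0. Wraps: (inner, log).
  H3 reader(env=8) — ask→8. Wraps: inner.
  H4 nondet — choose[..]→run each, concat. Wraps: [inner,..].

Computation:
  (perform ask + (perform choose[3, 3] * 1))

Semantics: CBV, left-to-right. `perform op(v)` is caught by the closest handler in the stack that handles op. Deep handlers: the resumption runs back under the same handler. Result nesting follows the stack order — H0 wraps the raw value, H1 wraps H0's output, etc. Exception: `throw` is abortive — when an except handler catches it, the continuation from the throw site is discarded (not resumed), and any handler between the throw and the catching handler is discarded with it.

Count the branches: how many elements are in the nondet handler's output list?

Evaluation trace:
ask @ H3 ⇒ 8
choose[3, 3] @ H4
  branch[0] choose=3:
    H0 returns 11
    H1 returns 11
    H2 returns (11, ())
    H3 returns (11, ())
    H4 returns [(11, ())]
  branch[1] choose=3:
    H0 returns 11
    H1 returns 11
    H2 returns (11, ())
    H3 returns (11, ())
    H4 returns [(11, ())]
= [(11, ()), (11, ())]

Answer: 2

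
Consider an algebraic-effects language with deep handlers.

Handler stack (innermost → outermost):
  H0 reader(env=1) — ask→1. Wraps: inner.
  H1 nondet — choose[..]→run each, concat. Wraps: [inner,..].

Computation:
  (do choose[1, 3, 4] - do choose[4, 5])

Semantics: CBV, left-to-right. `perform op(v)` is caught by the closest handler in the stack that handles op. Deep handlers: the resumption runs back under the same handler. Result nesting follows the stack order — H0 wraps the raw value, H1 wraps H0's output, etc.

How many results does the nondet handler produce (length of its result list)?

Answer: 6

Step-by-step:
choose[1, 3, 4] @ H1
  branch[0] choose=1:
    choose[4, 5] @ H1
      branch[0] choose=4:
        H0 returns -3
        H1 returns [-3]
      branch[1] choose=5:
        H0 returns -4
        H1 returns [-4]
  branch[1] choose=3:
    choose[4, 5] @ H1
      branch[0] choose=4:
        H0 returns -1
        H1 returns [-1]
      branch[1] choose=5:
        H0 returns -2
        H1 returns [-2]
  branch[2] choose=4:
    choose[4, 5] @ H1
      branch[0] choose=4:
        H0 returns 0
        H1 returns [0]
      branch[1] choose=5:
        H0 returns -1
        H1 returns [-1]
= [-3, -4, -1, -2, 0, -1]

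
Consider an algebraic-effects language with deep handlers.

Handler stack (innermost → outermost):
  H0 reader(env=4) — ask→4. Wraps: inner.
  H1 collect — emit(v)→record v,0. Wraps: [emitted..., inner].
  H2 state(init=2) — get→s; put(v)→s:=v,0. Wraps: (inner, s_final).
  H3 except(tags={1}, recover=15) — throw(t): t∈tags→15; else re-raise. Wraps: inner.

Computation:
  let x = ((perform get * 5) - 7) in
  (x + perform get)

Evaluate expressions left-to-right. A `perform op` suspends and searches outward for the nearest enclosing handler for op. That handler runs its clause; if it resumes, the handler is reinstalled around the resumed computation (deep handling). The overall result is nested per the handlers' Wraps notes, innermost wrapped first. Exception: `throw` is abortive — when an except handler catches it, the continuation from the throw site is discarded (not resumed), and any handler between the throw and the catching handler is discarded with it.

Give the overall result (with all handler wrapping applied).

Evaluation trace:
get @ H2 ⇒ 2
get @ H2 ⇒ 2
H0 returns 5
H1 returns [5]
H2 returns ([5], 2)
H3 returns ([5], 2)
= ([5], 2)

Answer: ([5], 2)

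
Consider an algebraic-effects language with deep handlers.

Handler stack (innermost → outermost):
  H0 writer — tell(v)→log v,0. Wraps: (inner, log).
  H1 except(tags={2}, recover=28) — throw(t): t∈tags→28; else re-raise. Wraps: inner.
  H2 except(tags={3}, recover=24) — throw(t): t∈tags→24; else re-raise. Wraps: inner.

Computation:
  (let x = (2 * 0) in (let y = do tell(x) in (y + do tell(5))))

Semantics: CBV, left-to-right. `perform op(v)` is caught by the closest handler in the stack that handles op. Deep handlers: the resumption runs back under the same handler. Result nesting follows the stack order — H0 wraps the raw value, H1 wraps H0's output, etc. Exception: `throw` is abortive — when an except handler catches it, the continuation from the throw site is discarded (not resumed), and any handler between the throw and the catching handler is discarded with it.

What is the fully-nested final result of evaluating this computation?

Evaluation trace:
tell(0) @ H0 ⇒ log+=0
tell(5) @ H0 ⇒ log+=5
H0 returns (0, (0, 5))
H1 returns (0, (0, 5))
H2 returns (0, (0, 5))
= (0, (0, 5))

Answer: (0, (0, 5))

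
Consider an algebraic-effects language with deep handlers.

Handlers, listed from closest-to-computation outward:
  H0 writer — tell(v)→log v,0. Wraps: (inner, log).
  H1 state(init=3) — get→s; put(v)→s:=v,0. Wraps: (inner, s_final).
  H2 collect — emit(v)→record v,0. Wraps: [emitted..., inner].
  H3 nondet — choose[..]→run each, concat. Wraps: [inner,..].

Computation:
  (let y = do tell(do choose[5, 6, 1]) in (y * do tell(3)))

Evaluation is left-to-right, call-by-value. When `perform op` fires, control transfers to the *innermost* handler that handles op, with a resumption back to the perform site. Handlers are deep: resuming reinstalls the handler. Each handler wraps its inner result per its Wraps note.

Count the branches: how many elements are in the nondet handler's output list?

Evaluation trace:
choose[5, 6, 1] @ H3
  branch[0] choose=5:
    tell(5) @ H0 ⇒ log+=5
    tell(3) @ H0 ⇒ log+=3
    H0 returns (0, (5, 3))
    H1 returns ((0, (5, 3)), 3)
    H2 returns [((0, (5, 3)), 3)]
    H3 returns [[((0, (5, 3)), 3)]]
  branch[1] choose=6:
    tell(6) @ H0 ⇒ log+=6
    tell(3) @ H0 ⇒ log+=3
    H0 returns (0, (6, 3))
    H1 returns ((0, (6, 3)), 3)
    H2 returns [((0, (6, 3)), 3)]
    H3 returns [[((0, (6, 3)), 3)]]
  branch[2] choose=1:
    tell(1) @ H0 ⇒ log+=1
    tell(3) @ H0 ⇒ log+=3
    H0 returns (0, (1, 3))
    H1 returns ((0, (1, 3)), 3)
    H2 returns [((0, (1, 3)), 3)]
    H3 returns [[((0, (1, 3)), 3)]]
= [[((0, (5, 3)), 3)], [((0, (6, 3)), 3)], [((0, (1, 3)), 3)]]

Answer: 3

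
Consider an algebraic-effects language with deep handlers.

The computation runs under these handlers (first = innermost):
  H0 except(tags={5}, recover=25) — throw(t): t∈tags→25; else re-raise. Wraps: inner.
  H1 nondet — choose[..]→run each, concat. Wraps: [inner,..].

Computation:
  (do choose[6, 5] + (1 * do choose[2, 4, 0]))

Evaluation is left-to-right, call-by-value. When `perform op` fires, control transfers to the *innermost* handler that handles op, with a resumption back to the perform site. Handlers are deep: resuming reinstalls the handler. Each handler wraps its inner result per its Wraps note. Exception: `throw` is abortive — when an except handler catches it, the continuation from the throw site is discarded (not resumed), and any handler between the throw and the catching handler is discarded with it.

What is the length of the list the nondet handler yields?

Working:
choose[6, 5] @ H1
  branch[0] choose=6:
    choose[2, 4, 0] @ H1
      branch[0] choose=2:
        H0 returns 8
        H1 returns [8]
      branch[1] choose=4:
        H0 returns 10
        H1 returns [10]
      branch[2] choose=0:
        H0 returns 6
        H1 returns [6]
  branch[1] choose=5:
    choose[2, 4, 0] @ H1
      branch[0] choose=2:
        H0 returns 7
        H1 returns [7]
      branch[1] choose=4:
        H0 returns 9
        H1 returns [9]
      branch[2] choose=0:
        H0 returns 5
        H1 returns [5]
= [8, 10, 6, 7, 9, 5]

Answer: 6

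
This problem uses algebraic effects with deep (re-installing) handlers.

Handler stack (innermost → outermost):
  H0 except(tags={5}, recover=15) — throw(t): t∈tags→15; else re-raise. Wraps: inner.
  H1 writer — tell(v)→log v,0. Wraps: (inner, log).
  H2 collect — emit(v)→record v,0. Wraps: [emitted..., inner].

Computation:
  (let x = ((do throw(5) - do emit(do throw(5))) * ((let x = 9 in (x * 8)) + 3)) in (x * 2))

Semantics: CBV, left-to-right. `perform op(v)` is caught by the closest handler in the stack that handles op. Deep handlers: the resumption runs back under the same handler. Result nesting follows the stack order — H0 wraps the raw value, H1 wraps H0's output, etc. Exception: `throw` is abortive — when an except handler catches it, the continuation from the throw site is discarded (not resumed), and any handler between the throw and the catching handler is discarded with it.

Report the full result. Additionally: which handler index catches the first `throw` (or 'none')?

Answer: [(15, ())] ; first throw caught by: H0

Evaluation trace:
throw(5) @ H0 caught ⇒ 15
H1 returns (15, ())
H2 returns [(15, ())]
= [(15, ())]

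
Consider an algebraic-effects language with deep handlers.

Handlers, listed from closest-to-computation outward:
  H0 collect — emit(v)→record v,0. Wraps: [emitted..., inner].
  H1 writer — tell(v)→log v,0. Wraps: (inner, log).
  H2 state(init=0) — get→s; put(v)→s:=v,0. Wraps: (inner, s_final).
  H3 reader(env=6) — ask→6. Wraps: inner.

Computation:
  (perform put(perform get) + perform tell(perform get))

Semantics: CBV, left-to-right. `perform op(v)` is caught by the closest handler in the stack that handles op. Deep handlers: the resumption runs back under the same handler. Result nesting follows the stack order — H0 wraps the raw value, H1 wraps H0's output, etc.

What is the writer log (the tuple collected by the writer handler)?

Evaluation trace:
get @ H2 ⇒ 0
put(0) @ H2 ⇒ s:=0
get @ H2 ⇒ 0
tell(0) @ H1 ⇒ log+=0
H0 returns [0]
H1 returns ([0], (0))
H2 returns (([0], (0)), 0)
H3 returns (([0], (0)), 0)
= (([0], (0)), 0)

Answer: (0)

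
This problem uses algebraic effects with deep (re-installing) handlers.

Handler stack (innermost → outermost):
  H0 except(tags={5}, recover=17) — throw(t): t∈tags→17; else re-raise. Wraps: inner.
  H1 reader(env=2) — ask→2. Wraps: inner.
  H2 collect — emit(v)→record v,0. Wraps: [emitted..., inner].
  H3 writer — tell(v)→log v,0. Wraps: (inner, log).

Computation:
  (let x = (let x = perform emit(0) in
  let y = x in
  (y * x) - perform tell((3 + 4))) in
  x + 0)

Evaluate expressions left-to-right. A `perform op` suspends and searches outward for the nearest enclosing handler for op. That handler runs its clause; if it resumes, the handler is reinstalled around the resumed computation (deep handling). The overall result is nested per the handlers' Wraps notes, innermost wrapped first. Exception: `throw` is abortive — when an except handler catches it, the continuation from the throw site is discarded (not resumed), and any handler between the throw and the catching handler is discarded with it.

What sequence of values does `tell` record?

Evaluation trace:
emit(0) @ H2 ⇒ out+=0
tell(7) @ H3 ⇒ log+=7
H0 returns 0
H1 returns 0
H2 returns [0, 0]
H3 returns ([0, 0], (7))
= ([0, 0], (7))

Answer: (7)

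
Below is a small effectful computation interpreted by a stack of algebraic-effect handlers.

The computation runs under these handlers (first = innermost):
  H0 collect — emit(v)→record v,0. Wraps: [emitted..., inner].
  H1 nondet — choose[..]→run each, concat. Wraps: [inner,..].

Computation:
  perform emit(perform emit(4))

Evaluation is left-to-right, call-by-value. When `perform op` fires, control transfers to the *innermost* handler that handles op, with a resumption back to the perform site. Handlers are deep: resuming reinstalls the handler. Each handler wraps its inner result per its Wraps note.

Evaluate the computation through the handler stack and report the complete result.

Evaluation trace:
emit(4) @ H0 ⇒ out+=4
emit(0) @ H0 ⇒ out+=0
H0 returns [4, 0, 0]
H1 returns [[4, 0, 0]]
= [[4, 0, 0]]

Answer: [[4, 0, 0]]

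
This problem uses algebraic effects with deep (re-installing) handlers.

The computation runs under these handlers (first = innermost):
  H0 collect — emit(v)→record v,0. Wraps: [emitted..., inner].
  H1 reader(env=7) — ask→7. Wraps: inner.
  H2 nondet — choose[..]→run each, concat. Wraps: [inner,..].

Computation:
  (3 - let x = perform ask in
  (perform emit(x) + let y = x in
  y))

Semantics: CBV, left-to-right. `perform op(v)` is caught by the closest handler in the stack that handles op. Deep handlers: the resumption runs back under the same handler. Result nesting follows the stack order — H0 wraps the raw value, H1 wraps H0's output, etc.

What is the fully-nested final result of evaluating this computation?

Working:
ask @ H1 ⇒ 7
emit(7) @ H0 ⇒ out+=7
H0 returns [7, -4]
H1 returns [7, -4]
H2 returns [[7, -4]]
= [[7, -4]]

Answer: [[7, -4]]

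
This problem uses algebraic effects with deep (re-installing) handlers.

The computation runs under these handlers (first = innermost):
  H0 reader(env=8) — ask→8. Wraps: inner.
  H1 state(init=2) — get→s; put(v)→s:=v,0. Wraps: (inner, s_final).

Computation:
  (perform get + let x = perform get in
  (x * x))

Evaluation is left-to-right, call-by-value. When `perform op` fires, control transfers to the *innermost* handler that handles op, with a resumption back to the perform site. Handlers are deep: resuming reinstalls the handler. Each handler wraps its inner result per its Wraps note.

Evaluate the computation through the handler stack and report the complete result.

Answer: (6, 2)

Step-by-step:
get @ H1 ⇒ 2
get @ H1 ⇒ 2
H0 returns 6
H1 returns (6, 2)
= (6, 2)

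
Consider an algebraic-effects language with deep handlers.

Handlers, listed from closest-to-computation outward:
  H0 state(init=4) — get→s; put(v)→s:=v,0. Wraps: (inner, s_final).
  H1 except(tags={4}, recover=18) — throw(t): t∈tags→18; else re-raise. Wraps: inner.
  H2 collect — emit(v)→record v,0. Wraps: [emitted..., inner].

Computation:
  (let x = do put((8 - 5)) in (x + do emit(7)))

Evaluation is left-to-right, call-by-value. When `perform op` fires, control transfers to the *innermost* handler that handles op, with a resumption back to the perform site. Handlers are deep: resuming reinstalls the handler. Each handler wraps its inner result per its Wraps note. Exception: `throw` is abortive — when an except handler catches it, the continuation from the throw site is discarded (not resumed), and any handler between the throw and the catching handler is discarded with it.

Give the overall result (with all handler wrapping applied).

Answer: [7, (0, 3)]

Step-by-step:
put(3) @ H0 ⇒ s:=3
emit(7) @ H2 ⇒ out+=7
H0 returns (0, 3)
H1 returns (0, 3)
H2 returns [7, (0, 3)]
= [7, (0, 3)]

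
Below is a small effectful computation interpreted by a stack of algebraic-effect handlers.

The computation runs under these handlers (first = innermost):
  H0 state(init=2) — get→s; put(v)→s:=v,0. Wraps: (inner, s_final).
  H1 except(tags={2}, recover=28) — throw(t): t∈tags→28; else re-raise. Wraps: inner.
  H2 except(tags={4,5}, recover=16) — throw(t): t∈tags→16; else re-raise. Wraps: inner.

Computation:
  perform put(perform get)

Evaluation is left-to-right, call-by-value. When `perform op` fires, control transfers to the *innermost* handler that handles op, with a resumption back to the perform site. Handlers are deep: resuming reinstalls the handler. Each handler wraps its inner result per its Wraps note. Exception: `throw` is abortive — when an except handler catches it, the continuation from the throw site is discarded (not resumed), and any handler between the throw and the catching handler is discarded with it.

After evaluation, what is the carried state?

Evaluation trace:
get @ H0 ⇒ 2
put(2) @ H0 ⇒ s:=2
H0 returns (0, 2)
H1 returns (0, 2)
H2 returns (0, 2)
= (0, 2)

Answer: 2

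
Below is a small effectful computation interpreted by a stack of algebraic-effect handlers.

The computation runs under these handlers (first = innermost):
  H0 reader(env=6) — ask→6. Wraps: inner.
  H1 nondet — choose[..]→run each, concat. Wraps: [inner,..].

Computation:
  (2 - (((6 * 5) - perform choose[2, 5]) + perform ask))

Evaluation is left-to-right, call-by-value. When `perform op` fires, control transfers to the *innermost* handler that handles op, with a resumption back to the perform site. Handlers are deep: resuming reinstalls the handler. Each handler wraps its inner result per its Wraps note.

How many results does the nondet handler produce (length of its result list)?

Step-by-step:
choose[2, 5] @ H1
  branch[0] choose=2:
    ask @ H0 ⇒ 6
    H0 returns -32
    H1 returns [-32]
  branch[1] choose=5:
    ask @ H0 ⇒ 6
    H0 returns -29
    H1 returns [-29]
= [-32, -29]

Answer: 2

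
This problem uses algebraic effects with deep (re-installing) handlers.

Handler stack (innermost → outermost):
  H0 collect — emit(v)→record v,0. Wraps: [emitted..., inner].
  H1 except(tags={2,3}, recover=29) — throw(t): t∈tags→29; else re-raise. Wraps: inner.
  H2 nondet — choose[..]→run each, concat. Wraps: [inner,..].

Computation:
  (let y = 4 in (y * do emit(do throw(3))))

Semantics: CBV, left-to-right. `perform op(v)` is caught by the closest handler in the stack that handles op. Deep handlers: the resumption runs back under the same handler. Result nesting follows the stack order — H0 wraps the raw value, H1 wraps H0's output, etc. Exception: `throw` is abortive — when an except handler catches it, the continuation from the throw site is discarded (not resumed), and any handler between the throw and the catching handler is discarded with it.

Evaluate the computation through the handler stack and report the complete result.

Step-by-step:
throw(3) @ H1 caught ⇒ 29
H2 returns [29]
= [29]

Answer: [29]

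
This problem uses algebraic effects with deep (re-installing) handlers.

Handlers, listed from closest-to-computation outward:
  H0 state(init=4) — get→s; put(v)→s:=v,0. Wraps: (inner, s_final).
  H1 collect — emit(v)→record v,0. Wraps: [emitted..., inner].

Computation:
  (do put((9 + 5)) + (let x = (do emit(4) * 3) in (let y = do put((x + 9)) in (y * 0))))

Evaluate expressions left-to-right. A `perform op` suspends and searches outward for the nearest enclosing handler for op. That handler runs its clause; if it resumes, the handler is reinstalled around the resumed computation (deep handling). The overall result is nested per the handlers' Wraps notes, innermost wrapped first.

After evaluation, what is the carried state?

Answer: 9

Working:
put(14) @ H0 ⇒ s:=14
emit(4) @ H1 ⇒ out+=4
put(9) @ H0 ⇒ s:=9
H0 returns (0, 9)
H1 returns [4, (0, 9)]
= [4, (0, 9)]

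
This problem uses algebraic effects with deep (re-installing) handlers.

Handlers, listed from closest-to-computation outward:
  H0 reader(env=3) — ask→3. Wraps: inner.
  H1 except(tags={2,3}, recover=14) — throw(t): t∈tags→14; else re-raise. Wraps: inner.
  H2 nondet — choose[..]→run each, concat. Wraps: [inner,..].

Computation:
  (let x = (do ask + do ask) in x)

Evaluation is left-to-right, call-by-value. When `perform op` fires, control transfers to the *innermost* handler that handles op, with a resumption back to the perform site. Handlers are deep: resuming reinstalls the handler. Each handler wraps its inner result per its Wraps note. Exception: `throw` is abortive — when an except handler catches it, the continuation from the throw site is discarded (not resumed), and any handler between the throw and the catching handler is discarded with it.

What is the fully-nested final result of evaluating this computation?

Answer: [6]

Evaluation trace:
ask @ H0 ⇒ 3
ask @ H0 ⇒ 3
H0 returns 6
H1 returns 6
H2 returns [6]
= [6]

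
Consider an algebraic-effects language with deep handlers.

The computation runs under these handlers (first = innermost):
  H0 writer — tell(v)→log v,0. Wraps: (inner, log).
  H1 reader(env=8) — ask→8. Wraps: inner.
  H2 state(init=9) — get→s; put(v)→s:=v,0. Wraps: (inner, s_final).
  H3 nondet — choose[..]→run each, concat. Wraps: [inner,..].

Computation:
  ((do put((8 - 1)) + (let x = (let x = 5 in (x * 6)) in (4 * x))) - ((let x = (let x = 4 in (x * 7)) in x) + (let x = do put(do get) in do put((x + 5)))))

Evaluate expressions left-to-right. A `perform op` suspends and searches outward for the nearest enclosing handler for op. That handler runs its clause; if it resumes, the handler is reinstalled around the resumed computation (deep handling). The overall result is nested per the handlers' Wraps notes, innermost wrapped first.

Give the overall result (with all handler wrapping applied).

Answer: [((92, ()), 5)]

Step-by-step:
put(7) @ H2 ⇒ s:=7
get @ H2 ⇒ 7
put(7) @ H2 ⇒ s:=7
put(5) @ H2 ⇒ s:=5
H0 returns (92, ())
H1 returns (92, ())
H2 returns ((92, ()), 5)
H3 returns [((92, ()), 5)]
= [((92, ()), 5)]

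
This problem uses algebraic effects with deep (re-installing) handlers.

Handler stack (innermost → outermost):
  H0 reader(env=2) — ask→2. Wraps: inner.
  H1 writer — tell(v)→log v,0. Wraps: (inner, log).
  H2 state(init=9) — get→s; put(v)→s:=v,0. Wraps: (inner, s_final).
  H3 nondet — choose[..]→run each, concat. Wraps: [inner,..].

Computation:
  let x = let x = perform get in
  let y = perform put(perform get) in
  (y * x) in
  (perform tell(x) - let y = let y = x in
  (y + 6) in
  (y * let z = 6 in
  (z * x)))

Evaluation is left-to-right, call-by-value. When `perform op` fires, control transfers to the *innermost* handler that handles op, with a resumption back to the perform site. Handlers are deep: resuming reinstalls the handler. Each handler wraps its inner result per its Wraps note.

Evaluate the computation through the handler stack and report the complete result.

Answer: [((0, (0)), 9)]

Step-by-step:
get @ H2 ⇒ 9
get @ H2 ⇒ 9
put(9) @ H2 ⇒ s:=9
tell(0) @ H1 ⇒ log+=0
H0 returns 0
H1 returns (0, (0))
H2 returns ((0, (0)), 9)
H3 returns [((0, (0)), 9)]
= [((0, (0)), 9)]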